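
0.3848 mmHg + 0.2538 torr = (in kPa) 0.08514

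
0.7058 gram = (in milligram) 705.8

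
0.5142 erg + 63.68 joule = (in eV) 3.975e+20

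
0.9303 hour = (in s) 3349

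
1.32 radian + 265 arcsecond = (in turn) 0.2103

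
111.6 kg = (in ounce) 3937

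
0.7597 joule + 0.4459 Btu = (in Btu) 0.4466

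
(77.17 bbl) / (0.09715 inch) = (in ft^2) 5.352e+04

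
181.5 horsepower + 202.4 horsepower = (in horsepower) 383.9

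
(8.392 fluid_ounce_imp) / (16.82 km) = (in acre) 3.503e-12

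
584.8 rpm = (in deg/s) 3509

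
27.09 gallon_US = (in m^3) 0.1025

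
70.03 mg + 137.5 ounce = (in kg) 3.898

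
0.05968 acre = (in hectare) 0.02415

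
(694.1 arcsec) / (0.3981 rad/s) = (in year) 2.68e-10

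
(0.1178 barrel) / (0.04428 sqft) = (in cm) 455.3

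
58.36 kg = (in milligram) 5.836e+07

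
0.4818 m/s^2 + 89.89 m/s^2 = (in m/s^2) 90.37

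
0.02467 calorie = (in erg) 1.032e+06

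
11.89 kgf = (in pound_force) 26.21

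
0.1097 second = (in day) 1.27e-06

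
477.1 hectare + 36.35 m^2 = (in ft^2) 5.136e+07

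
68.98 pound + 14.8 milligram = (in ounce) 1104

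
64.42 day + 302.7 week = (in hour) 5.24e+04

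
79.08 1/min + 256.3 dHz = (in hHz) 0.2695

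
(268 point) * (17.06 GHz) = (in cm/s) 1.613e+11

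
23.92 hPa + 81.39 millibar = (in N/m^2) 1.053e+04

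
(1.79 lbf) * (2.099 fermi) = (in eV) 1.043e+05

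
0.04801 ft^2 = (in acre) 1.102e-06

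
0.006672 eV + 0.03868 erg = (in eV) 2.414e+10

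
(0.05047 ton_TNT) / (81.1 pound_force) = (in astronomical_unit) 3.913e-06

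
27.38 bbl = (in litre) 4353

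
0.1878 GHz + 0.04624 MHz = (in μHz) 1.878e+14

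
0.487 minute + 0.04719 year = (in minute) 2.48e+04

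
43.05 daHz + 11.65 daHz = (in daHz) 54.7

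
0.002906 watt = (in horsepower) 3.897e-06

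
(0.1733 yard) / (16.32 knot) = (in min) 0.0003146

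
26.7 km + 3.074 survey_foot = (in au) 1.785e-07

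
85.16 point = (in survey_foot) 0.09856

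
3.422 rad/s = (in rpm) 32.68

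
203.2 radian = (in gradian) 1.294e+04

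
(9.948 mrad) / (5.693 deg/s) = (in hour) 2.781e-05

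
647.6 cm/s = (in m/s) 6.476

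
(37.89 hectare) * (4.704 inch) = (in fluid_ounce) 1.531e+09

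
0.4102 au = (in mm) 6.137e+13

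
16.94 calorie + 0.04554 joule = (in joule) 70.92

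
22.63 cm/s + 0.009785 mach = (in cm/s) 355.8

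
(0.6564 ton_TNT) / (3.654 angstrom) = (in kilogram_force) 7.664e+17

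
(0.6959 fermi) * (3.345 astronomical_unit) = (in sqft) 0.003748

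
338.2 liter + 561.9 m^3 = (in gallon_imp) 1.237e+05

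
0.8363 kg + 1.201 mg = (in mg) 8.363e+05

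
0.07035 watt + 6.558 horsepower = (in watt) 4890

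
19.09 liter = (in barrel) 0.1201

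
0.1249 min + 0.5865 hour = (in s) 2119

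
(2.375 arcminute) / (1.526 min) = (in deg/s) 0.0004323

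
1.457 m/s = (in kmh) 5.245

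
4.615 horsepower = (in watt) 3441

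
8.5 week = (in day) 59.5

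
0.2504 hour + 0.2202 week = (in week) 0.2217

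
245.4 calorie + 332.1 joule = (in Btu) 1.288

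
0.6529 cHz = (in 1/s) 0.006529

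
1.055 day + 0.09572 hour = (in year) 0.002901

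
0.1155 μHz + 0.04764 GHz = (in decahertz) 4.764e+06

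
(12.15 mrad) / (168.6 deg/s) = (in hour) 1.147e-06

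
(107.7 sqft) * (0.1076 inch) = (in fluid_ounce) 924.7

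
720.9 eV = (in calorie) 2.761e-17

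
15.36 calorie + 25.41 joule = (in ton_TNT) 2.143e-08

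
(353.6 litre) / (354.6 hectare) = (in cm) 9.972e-06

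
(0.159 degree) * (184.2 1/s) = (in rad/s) 0.5112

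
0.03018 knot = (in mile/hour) 0.03473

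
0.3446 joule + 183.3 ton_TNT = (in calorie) 1.833e+11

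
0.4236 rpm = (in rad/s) 0.04436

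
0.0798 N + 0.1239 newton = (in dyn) 2.037e+04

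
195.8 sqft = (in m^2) 18.19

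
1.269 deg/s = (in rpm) 0.2115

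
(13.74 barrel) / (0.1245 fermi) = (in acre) 4.336e+12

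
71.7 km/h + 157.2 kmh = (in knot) 123.6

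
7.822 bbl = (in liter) 1244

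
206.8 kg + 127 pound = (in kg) 264.4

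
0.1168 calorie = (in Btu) 0.0004632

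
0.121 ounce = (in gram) 3.43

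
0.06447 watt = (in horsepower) 8.646e-05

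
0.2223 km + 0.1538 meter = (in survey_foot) 729.8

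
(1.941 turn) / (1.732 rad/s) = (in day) 8.15e-05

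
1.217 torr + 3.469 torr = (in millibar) 6.247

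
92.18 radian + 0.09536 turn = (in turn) 14.77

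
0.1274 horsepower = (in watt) 95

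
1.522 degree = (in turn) 0.004228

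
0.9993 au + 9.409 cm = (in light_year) 1.58e-05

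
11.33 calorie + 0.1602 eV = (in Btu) 0.04493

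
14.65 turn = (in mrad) 9.205e+04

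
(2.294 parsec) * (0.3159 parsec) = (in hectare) 6.9e+28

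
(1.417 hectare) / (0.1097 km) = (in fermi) 1.292e+17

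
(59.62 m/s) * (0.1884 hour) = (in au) 2.703e-07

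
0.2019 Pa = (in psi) 2.928e-05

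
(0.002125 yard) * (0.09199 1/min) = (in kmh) 1.072e-05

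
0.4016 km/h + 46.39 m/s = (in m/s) 46.5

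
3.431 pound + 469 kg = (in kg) 470.6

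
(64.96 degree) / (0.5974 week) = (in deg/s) 0.0001798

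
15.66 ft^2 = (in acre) 0.0003595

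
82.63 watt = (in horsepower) 0.1108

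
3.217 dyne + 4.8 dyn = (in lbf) 1.802e-05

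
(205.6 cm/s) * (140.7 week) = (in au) 0.00117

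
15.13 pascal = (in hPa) 0.1513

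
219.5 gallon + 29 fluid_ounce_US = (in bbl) 5.232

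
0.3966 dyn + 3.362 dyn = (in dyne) 3.759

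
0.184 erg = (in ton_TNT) 4.398e-18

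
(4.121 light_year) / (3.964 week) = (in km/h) 5.854e+10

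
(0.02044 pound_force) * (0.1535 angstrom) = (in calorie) 3.336e-13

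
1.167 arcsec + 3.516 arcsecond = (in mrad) 0.0227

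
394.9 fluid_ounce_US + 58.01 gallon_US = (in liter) 231.3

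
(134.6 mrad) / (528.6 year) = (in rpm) 7.711e-11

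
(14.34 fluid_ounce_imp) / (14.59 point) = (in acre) 1.956e-05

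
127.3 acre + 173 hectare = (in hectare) 224.5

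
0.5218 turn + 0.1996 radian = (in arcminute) 1.196e+04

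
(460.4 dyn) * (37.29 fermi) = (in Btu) 1.627e-19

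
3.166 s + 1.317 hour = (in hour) 1.318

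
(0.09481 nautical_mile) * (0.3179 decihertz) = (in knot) 10.85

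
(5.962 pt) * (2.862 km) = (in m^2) 6.02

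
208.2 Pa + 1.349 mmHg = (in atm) 0.00383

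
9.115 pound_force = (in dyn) 4.055e+06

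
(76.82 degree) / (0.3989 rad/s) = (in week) 5.557e-06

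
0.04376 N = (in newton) 0.04376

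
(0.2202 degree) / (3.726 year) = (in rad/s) 3.271e-11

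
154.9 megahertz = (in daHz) 1.549e+07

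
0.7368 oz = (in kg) 0.02089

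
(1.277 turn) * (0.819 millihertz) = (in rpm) 0.06275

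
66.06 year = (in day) 2.411e+04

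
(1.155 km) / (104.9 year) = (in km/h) 1.257e-06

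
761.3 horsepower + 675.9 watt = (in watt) 5.684e+05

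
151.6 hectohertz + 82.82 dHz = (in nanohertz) 1.517e+13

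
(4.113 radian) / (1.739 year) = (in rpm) 7.162e-07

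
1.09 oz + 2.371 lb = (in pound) 2.439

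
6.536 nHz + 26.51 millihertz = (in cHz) 2.651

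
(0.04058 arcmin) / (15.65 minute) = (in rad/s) 1.257e-08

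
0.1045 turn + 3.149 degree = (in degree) 40.77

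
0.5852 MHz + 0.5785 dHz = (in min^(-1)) 3.511e+07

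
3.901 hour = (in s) 1.404e+04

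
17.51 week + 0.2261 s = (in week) 17.51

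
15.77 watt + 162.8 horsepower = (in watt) 1.214e+05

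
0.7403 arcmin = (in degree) 0.01234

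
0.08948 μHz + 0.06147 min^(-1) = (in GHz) 1.025e-12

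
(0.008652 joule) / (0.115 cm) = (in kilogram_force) 0.7672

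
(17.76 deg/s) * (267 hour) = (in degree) 1.707e+07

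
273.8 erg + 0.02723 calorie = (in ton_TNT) 2.724e-11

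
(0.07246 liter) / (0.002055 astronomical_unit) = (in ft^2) 2.537e-12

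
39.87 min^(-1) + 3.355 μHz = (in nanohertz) 6.645e+08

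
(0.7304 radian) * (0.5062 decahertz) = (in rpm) 35.31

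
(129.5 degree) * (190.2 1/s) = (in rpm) 4105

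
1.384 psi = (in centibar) 9.542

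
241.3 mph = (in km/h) 388.3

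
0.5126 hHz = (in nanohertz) 5.126e+10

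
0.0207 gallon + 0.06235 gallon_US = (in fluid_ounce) 10.63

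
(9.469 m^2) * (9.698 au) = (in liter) 1.374e+16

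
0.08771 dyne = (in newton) 8.771e-07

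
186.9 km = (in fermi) 1.869e+20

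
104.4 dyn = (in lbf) 0.0002347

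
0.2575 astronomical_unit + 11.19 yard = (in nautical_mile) 2.08e+07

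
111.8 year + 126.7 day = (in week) 5848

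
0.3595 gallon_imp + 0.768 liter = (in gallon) 0.6346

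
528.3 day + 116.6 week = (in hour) 3.227e+04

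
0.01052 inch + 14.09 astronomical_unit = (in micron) 2.108e+18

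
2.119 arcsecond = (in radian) 1.027e-05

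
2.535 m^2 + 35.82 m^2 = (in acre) 0.009478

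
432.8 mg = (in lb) 0.0009542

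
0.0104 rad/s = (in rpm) 0.09931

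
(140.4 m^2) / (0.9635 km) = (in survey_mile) 9.055e-05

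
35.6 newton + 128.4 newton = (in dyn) 1.64e+07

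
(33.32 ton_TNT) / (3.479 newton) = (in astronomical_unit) 0.2679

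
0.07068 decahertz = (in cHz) 70.68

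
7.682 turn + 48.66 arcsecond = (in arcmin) 1.659e+05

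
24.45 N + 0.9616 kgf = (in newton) 33.88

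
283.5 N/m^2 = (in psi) 0.04112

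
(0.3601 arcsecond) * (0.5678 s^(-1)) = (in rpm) 9.466e-06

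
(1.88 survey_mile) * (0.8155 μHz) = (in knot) 0.004796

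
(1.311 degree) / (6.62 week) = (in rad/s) 5.715e-09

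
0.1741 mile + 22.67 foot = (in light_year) 3.035e-14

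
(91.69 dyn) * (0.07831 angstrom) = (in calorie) 1.716e-15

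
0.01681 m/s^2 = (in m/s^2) 0.01681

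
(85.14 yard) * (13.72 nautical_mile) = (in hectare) 197.8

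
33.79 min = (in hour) 0.5632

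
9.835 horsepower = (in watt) 7334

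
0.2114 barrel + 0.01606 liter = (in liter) 33.63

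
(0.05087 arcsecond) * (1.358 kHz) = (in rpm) 0.003198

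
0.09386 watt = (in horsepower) 0.0001259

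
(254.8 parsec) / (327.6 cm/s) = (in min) 4e+16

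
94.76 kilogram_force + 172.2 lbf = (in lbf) 381.1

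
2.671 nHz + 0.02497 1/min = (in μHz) 416.2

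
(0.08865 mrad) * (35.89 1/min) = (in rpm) 0.0005064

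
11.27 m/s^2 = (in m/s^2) 11.27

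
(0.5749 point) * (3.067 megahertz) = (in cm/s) 6.22e+04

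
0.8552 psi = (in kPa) 5.896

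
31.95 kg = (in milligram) 3.195e+07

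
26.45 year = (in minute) 1.39e+07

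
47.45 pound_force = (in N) 211.1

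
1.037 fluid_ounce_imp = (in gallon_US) 0.007784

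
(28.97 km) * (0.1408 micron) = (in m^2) 0.004079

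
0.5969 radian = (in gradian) 38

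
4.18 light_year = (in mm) 3.955e+19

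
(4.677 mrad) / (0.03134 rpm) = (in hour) 0.0003959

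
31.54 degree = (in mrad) 550.5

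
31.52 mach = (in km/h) 3.864e+04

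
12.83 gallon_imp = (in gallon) 15.41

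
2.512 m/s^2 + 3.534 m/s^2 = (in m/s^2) 6.046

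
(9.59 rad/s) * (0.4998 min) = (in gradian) 1.831e+04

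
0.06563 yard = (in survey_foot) 0.1969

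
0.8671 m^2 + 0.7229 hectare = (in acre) 1.787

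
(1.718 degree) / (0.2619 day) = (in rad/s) 1.325e-06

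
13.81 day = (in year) 0.03784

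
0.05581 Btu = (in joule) 58.88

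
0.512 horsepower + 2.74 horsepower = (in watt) 2425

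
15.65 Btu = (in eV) 1.031e+23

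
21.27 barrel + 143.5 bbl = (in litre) 2.62e+04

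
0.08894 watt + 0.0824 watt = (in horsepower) 0.0002298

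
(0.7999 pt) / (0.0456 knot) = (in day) 1.392e-07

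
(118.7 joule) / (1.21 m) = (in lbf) 22.05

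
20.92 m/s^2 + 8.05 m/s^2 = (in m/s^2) 28.97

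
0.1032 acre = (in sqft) 4495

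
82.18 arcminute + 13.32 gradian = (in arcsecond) 4.809e+04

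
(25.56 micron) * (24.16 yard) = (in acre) 1.395e-07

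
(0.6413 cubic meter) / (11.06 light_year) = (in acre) 1.514e-21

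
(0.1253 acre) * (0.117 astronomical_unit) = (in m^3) 8.875e+12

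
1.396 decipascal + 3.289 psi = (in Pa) 2.268e+04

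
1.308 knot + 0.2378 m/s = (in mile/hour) 2.037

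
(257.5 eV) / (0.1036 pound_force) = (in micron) 8.952e-11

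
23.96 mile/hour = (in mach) 0.03146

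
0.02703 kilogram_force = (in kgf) 0.02703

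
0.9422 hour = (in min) 56.53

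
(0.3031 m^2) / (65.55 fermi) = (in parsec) 0.0001499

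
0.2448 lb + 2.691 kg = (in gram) 2802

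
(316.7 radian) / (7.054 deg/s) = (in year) 8.157e-05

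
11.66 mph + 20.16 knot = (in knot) 30.29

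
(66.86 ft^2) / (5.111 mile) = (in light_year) 7.982e-20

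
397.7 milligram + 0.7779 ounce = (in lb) 0.0495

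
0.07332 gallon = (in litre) 0.2775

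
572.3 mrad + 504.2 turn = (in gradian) 2.017e+05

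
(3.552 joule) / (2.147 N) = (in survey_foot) 5.428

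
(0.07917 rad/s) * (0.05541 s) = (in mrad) 4.387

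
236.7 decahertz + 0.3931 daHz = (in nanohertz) 2.371e+12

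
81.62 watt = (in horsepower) 0.1095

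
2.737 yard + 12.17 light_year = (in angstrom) 1.151e+27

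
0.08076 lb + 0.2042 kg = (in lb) 0.5309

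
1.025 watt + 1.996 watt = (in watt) 3.021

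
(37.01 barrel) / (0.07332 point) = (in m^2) 2.275e+05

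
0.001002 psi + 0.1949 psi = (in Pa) 1351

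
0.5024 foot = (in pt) 434.1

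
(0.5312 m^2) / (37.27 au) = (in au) 6.369e-25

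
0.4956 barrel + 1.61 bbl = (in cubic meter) 0.3348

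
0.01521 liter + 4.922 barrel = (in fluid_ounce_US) 2.646e+04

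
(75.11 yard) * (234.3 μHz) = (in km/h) 0.05793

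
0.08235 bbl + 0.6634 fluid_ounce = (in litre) 13.11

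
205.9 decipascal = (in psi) 0.002986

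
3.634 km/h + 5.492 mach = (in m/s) 1871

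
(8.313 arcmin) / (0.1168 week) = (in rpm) 3.269e-07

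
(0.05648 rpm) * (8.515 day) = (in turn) 692.5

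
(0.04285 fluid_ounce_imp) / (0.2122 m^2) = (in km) 5.738e-09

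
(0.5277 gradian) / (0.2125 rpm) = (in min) 0.006208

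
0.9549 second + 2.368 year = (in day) 864.3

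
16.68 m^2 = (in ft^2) 179.5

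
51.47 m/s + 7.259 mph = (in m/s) 54.72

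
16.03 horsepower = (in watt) 1.195e+04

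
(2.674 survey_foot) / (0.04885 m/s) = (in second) 16.68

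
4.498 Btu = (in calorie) 1134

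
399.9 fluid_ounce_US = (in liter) 11.83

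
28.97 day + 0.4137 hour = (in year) 0.07942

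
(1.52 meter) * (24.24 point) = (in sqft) 0.1399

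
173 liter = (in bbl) 1.088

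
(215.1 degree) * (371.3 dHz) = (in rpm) 1331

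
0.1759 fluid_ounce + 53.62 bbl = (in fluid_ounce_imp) 3e+05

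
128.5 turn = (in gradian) 5.14e+04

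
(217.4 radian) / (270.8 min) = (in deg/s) 0.7666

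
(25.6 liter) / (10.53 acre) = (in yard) 6.57e-07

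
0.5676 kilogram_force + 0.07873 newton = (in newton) 5.645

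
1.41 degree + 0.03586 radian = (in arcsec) 1.247e+04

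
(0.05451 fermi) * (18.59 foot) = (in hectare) 3.089e-20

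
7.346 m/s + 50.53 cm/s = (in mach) 0.02306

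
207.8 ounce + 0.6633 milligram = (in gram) 5891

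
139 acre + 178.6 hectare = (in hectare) 234.9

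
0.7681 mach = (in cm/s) 2.615e+04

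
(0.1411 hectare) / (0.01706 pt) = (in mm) 2.344e+11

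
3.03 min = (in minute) 3.03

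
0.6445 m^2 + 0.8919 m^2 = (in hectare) 0.0001536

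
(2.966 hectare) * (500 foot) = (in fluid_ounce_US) 1.528e+11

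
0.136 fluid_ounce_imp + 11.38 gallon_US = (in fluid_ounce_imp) 1516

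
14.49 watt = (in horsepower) 0.01943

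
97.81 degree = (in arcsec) 3.521e+05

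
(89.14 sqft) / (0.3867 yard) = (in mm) 2.342e+04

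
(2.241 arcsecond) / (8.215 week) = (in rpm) 2.088e-11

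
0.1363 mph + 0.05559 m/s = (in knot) 0.2265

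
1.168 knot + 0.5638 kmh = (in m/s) 0.7575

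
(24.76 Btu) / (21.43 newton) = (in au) 8.149e-09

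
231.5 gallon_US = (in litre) 876.3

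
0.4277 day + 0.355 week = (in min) 4194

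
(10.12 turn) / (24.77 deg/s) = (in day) 0.001702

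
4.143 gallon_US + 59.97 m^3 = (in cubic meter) 59.99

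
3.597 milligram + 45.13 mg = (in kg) 4.873e-05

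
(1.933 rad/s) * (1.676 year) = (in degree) 5.854e+09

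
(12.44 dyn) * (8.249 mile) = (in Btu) 0.001565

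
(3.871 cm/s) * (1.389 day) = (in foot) 1.524e+04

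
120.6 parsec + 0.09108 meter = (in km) 3.721e+15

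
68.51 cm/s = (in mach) 0.002012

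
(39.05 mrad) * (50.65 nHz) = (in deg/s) 1.133e-07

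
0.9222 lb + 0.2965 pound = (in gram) 552.8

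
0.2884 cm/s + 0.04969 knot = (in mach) 8.354e-05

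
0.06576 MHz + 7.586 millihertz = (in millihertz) 6.576e+07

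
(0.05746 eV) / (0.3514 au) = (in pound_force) 3.937e-32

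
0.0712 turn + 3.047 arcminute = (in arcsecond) 9.246e+04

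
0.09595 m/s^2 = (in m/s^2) 0.09595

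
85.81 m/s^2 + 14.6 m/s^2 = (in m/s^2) 100.4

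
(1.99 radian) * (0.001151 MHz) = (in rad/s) 2290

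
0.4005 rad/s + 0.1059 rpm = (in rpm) 3.93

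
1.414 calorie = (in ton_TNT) 1.414e-09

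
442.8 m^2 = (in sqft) 4766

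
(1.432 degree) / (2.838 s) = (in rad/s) 0.008807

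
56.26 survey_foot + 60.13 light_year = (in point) 1.613e+21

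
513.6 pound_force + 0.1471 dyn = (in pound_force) 513.6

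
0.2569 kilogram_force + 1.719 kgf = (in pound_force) 4.356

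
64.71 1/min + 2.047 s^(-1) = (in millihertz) 3125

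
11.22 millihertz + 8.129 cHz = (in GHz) 9.251e-11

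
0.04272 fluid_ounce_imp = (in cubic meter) 1.214e-06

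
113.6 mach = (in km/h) 1.393e+05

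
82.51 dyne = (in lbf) 0.0001855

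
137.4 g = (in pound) 0.3029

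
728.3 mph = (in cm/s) 3.256e+04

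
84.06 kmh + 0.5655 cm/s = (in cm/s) 2336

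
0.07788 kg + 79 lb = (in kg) 35.91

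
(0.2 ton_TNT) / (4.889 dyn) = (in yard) 1.872e+13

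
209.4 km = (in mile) 130.1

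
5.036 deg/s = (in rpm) 0.8393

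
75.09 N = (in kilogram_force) 7.657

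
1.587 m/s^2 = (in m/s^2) 1.587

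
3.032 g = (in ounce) 0.107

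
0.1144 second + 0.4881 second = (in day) 6.973e-06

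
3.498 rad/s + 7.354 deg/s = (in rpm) 34.63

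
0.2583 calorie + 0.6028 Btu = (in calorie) 152.3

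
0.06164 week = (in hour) 10.36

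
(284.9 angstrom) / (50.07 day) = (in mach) 1.934e-17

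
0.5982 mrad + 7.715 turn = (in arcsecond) 9.999e+06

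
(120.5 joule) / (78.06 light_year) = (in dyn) 1.632e-11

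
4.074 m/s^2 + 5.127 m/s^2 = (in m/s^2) 9.201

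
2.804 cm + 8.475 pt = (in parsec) 1.006e-18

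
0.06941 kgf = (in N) 0.6807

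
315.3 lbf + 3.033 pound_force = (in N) 1416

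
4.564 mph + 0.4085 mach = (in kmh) 508.1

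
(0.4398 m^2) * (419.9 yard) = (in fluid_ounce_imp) 5.943e+06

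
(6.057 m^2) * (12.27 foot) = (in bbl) 142.5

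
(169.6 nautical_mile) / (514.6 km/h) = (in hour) 0.6104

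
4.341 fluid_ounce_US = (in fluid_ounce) 4.341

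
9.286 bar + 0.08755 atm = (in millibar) 9375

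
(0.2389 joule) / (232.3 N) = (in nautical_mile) 5.553e-07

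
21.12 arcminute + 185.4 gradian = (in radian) 2.918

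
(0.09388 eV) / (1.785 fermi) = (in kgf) 8.593e-07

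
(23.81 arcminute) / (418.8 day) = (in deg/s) 1.097e-08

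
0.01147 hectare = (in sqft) 1235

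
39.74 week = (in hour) 6676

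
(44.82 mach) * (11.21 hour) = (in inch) 2.425e+10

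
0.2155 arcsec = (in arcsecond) 0.2155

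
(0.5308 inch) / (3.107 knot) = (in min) 0.0001406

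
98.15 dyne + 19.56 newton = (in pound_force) 4.397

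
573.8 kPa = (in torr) 4304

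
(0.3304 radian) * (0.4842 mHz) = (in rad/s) 0.00016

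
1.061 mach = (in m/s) 361.3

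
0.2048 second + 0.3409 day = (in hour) 8.182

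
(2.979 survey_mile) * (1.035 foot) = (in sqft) 1.628e+04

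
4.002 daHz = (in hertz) 40.02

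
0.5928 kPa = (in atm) 0.00585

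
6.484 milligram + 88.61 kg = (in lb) 195.4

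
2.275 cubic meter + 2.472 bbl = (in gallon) 704.8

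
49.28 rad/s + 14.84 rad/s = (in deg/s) 3674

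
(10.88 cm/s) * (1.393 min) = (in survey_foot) 29.83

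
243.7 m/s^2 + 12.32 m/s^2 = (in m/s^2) 256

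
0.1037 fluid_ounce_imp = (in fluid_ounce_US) 0.09963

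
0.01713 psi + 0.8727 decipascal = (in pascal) 118.2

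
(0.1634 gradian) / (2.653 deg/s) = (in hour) 1.54e-05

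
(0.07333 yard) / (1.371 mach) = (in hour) 3.99e-08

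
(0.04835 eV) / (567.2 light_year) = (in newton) 1.444e-39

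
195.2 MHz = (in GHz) 0.1952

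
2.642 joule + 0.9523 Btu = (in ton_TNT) 2.408e-07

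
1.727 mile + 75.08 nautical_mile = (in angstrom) 1.418e+15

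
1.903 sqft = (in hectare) 1.768e-05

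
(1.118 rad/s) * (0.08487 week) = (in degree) 3.288e+06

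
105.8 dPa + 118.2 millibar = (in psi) 1.716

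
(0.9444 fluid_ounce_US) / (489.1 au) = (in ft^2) 4.109e-18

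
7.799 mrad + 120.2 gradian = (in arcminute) 6518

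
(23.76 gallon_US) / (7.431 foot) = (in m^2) 0.03971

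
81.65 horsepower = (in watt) 6.089e+04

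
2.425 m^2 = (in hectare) 0.0002425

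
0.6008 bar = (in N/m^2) 6.008e+04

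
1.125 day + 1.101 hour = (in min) 1686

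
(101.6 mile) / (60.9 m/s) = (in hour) 0.7458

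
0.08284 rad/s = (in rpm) 0.7911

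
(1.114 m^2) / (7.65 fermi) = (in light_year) 0.01539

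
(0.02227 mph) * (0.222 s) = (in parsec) 7.163e-20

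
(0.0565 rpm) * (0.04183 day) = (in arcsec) 4.411e+06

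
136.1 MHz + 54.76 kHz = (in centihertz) 1.362e+10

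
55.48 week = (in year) 1.064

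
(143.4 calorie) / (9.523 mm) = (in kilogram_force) 6425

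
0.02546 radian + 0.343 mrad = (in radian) 0.0258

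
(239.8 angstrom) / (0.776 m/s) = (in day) 3.577e-13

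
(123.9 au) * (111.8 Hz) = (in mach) 6.086e+12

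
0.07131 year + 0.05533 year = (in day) 46.22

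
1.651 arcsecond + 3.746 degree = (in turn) 0.01041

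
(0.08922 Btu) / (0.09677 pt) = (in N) 2.757e+06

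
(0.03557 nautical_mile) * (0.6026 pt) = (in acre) 3.46e-06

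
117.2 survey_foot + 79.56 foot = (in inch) 2361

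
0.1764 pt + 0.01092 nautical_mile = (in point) 5.733e+04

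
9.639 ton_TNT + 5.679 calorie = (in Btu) 3.823e+07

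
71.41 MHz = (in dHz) 7.141e+08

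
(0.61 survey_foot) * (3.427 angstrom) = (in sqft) 6.859e-10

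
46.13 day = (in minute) 6.643e+04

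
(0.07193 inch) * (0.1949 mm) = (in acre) 8.799e-11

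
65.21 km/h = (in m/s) 18.11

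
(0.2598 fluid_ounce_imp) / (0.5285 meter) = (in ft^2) 0.0001503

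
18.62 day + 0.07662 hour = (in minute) 2.682e+04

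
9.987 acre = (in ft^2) 4.35e+05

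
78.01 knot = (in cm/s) 4013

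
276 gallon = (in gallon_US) 276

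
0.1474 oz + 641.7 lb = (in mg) 2.911e+08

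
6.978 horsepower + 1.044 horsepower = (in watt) 5982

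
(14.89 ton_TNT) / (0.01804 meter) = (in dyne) 3.453e+17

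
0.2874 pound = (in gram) 130.4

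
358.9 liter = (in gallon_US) 94.81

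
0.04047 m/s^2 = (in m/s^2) 0.04047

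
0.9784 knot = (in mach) 0.001478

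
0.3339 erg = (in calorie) 7.98e-09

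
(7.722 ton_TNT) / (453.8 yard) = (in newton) 7.786e+07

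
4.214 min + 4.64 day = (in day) 4.643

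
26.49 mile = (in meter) 4.263e+04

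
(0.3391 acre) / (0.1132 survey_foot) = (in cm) 3.977e+06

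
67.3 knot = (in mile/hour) 77.45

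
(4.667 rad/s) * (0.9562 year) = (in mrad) 1.407e+11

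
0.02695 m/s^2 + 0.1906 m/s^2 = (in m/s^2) 0.2175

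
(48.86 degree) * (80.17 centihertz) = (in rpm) 6.529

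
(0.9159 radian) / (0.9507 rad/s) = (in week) 1.593e-06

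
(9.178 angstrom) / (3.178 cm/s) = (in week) 4.775e-14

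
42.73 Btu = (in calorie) 1.077e+04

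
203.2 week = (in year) 3.897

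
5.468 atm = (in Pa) 5.54e+05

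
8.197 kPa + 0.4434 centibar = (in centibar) 8.64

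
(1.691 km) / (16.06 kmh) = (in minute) 6.318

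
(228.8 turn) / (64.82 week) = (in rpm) 0.0003502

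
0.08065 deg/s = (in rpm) 0.01344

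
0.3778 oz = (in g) 10.71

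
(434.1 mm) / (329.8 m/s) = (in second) 0.001316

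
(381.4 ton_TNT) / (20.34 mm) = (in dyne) 7.846e+18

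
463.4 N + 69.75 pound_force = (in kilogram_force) 78.89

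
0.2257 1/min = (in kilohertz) 3.762e-06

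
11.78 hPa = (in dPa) 1.178e+04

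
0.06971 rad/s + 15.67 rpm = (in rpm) 16.34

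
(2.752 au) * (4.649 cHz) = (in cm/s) 1.914e+12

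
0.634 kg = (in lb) 1.398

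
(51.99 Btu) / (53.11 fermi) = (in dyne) 1.033e+23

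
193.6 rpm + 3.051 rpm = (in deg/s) 1180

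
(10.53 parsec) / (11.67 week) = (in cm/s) 4.604e+12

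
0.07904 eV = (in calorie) 3.027e-21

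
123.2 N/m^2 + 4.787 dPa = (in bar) 0.001237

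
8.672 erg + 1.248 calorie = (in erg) 5.222e+07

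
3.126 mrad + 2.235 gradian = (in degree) 2.191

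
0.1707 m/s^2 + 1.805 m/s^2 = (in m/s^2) 1.976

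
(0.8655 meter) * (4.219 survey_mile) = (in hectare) 0.5877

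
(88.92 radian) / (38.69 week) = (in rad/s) 3.8e-06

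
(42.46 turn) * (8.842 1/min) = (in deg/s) 2253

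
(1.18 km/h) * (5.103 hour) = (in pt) 1.707e+07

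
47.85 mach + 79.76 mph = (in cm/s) 1.633e+06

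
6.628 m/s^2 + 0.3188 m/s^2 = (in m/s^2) 6.947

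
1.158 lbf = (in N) 5.151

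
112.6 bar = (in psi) 1633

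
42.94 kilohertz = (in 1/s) 4.294e+04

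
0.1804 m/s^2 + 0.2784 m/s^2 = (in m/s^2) 0.4588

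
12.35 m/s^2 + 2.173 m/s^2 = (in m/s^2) 14.52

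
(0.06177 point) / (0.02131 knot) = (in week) 3.287e-09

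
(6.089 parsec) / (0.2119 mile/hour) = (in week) 3.279e+12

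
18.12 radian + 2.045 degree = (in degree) 1040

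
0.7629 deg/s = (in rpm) 0.1272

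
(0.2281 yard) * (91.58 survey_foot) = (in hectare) 0.0005822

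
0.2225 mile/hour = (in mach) 0.0002921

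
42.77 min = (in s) 2566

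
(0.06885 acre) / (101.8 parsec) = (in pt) 2.514e-13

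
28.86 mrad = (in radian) 0.02886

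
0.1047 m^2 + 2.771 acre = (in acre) 2.771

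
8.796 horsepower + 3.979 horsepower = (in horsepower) 12.78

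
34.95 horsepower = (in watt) 2.606e+04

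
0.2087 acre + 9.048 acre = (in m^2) 3.746e+04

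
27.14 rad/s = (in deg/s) 1555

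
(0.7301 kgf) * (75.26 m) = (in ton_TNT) 1.288e-07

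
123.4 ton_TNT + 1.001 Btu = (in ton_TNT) 123.4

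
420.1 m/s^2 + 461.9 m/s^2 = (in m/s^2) 882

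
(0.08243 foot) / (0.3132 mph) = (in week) 2.967e-07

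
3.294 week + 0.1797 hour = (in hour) 553.6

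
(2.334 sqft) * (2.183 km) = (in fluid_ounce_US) 1.601e+07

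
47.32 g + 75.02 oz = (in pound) 4.793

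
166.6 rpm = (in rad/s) 17.45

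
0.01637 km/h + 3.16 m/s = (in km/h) 11.39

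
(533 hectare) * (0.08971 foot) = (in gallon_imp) 3.206e+07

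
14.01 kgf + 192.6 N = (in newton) 330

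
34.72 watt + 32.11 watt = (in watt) 66.83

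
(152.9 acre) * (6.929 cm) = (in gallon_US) 1.133e+07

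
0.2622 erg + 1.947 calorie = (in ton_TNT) 1.947e-09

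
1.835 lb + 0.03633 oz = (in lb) 1.837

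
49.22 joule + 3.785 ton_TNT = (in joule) 1.584e+10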